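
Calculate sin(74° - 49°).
sin(74° - 49°) = sin 74° cos 49° - cos 74° sin 49° = 0.4226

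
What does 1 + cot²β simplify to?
1 + cot²β = csc²β (using Pythagorean identity)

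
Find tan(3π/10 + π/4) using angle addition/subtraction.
tan(3π/10 + π/4) = (tan 3π/10 + tan π/4)/(1 - tan 3π/10 tan π/4) = -6.314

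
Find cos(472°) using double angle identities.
cos(472°) = cos²236° - sin²236° = -0.3746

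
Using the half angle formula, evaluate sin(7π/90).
sin(7π/90) = √((1 - cos 7π/45)/2) = 0.2419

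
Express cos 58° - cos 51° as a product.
cos 58° - cos 51° = -2 sin(54.5°) sin(3.5°)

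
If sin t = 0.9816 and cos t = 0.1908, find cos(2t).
cos(2t) = cos²t - sin²t = -0.9271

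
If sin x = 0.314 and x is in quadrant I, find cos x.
cos x = 0.9494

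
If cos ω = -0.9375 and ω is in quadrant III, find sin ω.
sin ω = -0.348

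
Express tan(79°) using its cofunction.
tan(79°) = cot(90° - 79°) = cot(11°)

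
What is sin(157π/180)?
sin(157π/180) = 0.3907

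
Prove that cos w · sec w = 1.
LHS = cos w · (1/cos w) = 1 = RHS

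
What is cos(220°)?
cos(220°) = -0.766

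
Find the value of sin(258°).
sin(258°) = -0.9781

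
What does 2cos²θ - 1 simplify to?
2cos²θ - 1 = cos(2θ) (using Double angle)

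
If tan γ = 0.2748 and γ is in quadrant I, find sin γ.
sin γ = 0.265 (using tan²γ + 1 = sec²γ)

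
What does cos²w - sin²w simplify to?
cos²w - sin²w = cos(2w) (using Double angle)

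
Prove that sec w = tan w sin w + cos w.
RHS = sin²w/cos w + cos w = (sin²w + cos²w)/cos w = 1/cos w = sec w = LHS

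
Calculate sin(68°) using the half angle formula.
sin(68°) = √((1 - cos 136°)/2) = 0.9272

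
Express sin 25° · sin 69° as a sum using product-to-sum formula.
sin 25° sin 69° = (1/2)[cos(25°-69°) - cos(25°+69°)]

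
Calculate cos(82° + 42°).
cos(82° + 42°) = cos 82° cos 42° - sin 82° sin 42° = -0.5592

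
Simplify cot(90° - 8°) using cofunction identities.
cot(90° - 8°) = tan(8°)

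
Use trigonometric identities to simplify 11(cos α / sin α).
11(cos α / sin α) = 11(cot α) (using Quotient identity)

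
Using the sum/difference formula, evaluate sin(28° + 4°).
sin(28° + 4°) = sin 28° cos 4° + cos 28° sin 4° = 0.5299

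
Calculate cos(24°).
cos(24°) = 0.9135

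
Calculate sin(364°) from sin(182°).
sin(364°) = 2 sin 182° cos 182° = 0.06976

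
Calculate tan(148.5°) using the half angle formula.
tan(148.5°) = sin 297° / (1 + cos 297°) = -0.6128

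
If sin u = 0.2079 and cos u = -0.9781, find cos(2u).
cos(2u) = cos²u - sin²u = 0.9135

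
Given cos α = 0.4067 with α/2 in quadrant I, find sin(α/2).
sin(α/2) = ±√((1 - cos α)/2); positive since α/2 ∈ QI, so sin(α/2) = 0.5447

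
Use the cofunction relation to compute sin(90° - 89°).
sin(90° - 89°) = cos(89°) = 0.01745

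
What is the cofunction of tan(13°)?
tan(13°) = cot(90° - 13°) = cot(77°)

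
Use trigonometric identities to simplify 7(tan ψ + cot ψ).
7(tan ψ + cot ψ) = 7(sec ψ csc ψ) (using Quotient identities)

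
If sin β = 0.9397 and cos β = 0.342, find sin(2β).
sin(2β) = 2 sin β cos β = 0.6428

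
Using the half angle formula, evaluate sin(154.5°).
sin(154.5°) = √((1 - cos 309°)/2) = 0.4305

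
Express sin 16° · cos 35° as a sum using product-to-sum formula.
sin 16° cos 35° = (1/2)[sin(16°+35°) + sin(16°-35°)]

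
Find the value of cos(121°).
cos(121°) = -0.515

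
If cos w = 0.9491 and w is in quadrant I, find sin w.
sin w = 0.315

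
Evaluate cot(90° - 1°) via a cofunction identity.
cot(90° - 1°) = tan(1°) = 0.01746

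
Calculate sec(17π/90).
sec(17π/90) = 1.206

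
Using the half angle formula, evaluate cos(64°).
cos(64°) = √((1 + cos 128°)/2) = 0.4384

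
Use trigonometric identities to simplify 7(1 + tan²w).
7(1 + tan²w) = 7(sec²w) (using Pythagorean identity)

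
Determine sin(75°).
sin(75°) = (√6+√2)/4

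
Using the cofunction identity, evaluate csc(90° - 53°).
csc(90° - 53°) = sec(53°) = 1.662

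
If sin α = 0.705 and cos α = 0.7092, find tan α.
tan α = sin α / cos α = 0.9941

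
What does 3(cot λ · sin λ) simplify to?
3(cot λ · sin λ) = 3(cos λ) (using Quotient identity)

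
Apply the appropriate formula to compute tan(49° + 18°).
tan(49° + 18°) = (tan 49° + tan 18°)/(1 - tan 49° tan 18°) = 2.356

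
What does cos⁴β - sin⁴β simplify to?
cos⁴β - sin⁴β = cos(2β) (using Factoring + double angle)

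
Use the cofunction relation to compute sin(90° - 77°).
sin(90° - 77°) = cos(77°) = 0.225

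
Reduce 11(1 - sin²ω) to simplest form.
11(1 - sin²ω) = 11(cos²ω) (using Pythagorean identity)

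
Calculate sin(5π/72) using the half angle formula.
sin(5π/72) = √((1 - cos 5π/36)/2) = 0.2164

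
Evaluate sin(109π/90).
sin(109π/90) = -0.6157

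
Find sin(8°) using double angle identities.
sin(8°) = 2 sin 4° cos 4° = 0.1392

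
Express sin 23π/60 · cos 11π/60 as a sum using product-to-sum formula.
sin 23π/60 cos 11π/60 = (1/2)[sin(23π/60+11π/60) + sin(23π/60-11π/60)]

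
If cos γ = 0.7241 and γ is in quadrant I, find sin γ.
sin γ = 0.6897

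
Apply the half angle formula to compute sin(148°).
sin(148°) = √((1 - cos 296°)/2) = 0.5299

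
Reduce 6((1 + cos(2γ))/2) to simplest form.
6((1 + cos(2γ))/2) = 6(cos²γ) (using Power reduction)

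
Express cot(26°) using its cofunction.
cot(26°) = tan(90° - 26°) = tan(64°)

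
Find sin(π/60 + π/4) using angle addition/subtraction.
sin(π/60 + π/4) = sin π/60 cos π/4 + cos π/60 sin π/4 = 0.7431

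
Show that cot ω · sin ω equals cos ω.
LHS = (cos ω/sin ω) · sin ω = cos ω = RHS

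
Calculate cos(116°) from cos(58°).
cos(116°) = cos²58° - sin²58° = -0.4384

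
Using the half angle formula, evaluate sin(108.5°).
sin(108.5°) = √((1 - cos 217°)/2) = 0.9483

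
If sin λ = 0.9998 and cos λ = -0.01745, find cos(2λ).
cos(2λ) = cos²λ - sin²λ = -0.9993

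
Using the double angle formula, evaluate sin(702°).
sin(702°) = 2 sin 351° cos 351° = -0.309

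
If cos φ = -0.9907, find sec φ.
sec φ = 1/cos φ = -1.009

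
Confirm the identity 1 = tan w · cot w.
RHS = (sin w/cos w) · (cos w/sin w) = 1 = LHS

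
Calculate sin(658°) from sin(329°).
sin(658°) = 2 sin 329° cos 329° = -0.8829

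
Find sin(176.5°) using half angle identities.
sin(176.5°) = √((1 - cos 353°)/2) = 0.06105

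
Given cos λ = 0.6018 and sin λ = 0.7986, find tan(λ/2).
tan(λ/2) = sin λ / (1 + cos λ) = 0.4986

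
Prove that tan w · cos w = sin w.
LHS = (sin w/cos w) · cos w = sin w = RHS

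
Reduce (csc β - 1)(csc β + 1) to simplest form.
(csc β - 1)(csc β + 1) = cot²β (using Diff. of squares)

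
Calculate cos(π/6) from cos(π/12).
cos(π/6) = cos²π/12 - sin²π/12 = √3/2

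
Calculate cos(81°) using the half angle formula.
cos(81°) = √((1 + cos 162°)/2) = 0.1564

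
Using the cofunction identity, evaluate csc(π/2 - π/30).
csc(π/2 - π/30) = sec(π/30) = 1.006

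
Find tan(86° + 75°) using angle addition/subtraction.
tan(86° + 75°) = (tan 86° + tan 75°)/(1 - tan 86° tan 75°) = -0.3443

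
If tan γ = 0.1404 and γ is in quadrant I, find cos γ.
cos γ = 0.9903 (using tan²γ + 1 = sec²γ)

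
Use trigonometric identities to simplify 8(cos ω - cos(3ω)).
8(cos ω - cos(3ω)) = 8(2 sin(2ω) sin ω) (using Sum-to-product)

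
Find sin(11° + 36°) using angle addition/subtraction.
sin(11° + 36°) = sin 11° cos 36° + cos 11° sin 36° = 0.7314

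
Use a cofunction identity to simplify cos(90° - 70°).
cos(90° - 70°) = sin(70°)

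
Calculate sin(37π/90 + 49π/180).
sin(37π/90 + 49π/180) = sin 37π/90 cos 49π/180 + cos 37π/90 sin 49π/180 = 0.8387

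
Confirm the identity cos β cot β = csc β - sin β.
RHS = 1/sin β - sin β = (1 - sin²β)/sin β = cos²β/sin β = cos β · (cos β/sin β) = cos β cot β = LHS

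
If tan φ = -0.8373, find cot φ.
cot φ = 1/tan φ = -1.194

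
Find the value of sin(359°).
sin(359°) = -0.01745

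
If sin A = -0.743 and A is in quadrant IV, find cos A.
cos A = 0.6693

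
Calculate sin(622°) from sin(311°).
sin(622°) = 2 sin 311° cos 311° = -0.9903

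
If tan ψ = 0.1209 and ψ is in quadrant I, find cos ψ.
cos ψ = 0.9928 (using tan²ψ + 1 = sec²ψ)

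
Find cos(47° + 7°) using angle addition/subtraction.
cos(47° + 7°) = cos 47° cos 7° - sin 47° sin 7° = 0.5878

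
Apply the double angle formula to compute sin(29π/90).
sin(29π/90) = 2 sin 29π/180 cos 29π/180 = 0.848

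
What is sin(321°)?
sin(321°) = -0.6293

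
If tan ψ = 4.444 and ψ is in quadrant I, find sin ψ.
sin ψ = 0.9756 (using tan²ψ + 1 = sec²ψ)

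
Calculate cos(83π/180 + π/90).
cos(83π/180 + π/90) = cos 83π/180 cos π/90 - sin 83π/180 sin π/90 = 0.08716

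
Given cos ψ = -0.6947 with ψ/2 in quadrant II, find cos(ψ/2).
cos(ψ/2) = ±√((1 + cos ψ)/2); negative since ψ/2 ∈ QII, so cos(ψ/2) = -0.3907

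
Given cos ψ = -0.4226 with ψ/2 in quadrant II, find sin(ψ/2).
sin(ψ/2) = ±√((1 - cos ψ)/2); positive since ψ/2 ∈ QII, so sin(ψ/2) = 0.8434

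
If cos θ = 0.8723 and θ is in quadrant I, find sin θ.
sin θ = 0.489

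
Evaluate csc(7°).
csc(7°) = 8.206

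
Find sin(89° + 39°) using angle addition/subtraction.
sin(89° + 39°) = sin 89° cos 39° + cos 89° sin 39° = 0.788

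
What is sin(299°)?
sin(299°) = -0.8746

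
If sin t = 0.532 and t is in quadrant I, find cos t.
cos t = 0.8467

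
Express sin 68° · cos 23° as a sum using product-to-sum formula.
sin 68° cos 23° = (1/2)[sin(68°+23°) + sin(68°-23°)]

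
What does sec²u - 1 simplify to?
sec²u - 1 = tan²u (using Pythagorean identity)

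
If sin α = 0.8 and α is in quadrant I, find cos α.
cos α = 0.6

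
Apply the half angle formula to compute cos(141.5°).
cos(141.5°) = -√((1 + cos 283°)/2) = -0.7826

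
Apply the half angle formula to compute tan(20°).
tan(20°) = sin 40° / (1 + cos 40°) = 0.364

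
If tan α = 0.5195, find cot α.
cot α = 1/tan α = 1.925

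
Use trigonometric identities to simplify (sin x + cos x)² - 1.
(sin x + cos x)² - 1 = sin(2x) (using Pythagorean + double angle)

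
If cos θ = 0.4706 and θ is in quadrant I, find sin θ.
sin θ = 0.8823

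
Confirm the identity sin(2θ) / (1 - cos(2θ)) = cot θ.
LHS = 2 sin θ cos θ / (2sin²θ) = cos θ/sin θ = cot θ = RHS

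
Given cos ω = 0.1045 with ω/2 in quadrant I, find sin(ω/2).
sin(ω/2) = ±√((1 - cos ω)/2); positive since ω/2 ∈ QI, so sin(ω/2) = 0.6691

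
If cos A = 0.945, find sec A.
sec A = 1/cos A = 1.058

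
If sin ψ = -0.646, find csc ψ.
csc ψ = 1/sin ψ = -1.548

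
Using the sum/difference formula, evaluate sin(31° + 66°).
sin(31° + 66°) = sin 31° cos 66° + cos 31° sin 66° = 0.9925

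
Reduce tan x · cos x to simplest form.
tan x · cos x = sin x (using Quotient identity)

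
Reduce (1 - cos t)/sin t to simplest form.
(1 - cos t)/sin t = tan(t/2) (using Half angle)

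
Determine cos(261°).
cos(261°) = -0.1564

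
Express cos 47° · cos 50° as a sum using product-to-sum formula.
cos 47° cos 50° = (1/2)[cos(47°-50°) + cos(47°+50°)]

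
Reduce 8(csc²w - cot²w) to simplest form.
8(csc²w - cot²w) = 8 (using Pythagorean identity)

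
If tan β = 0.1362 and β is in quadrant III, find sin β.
sin β = -0.135 (using tan²β + 1 = sec²β)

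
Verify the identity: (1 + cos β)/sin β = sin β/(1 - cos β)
RHS = sin β(1 + cos β) / ((1 - cos β)(1 + cos β)) = sin β(1 + cos β) / (1 - cos²β) = sin β(1 + cos β) / sin²β = (1 + cos β)/sin β = LHS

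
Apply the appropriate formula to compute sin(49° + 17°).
sin(49° + 17°) = sin 49° cos 17° + cos 49° sin 17° = 0.9135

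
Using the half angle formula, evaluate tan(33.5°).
tan(33.5°) = sin 67° / (1 + cos 67°) = 0.6619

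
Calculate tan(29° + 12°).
tan(29° + 12°) = (tan 29° + tan 12°)/(1 - tan 29° tan 12°) = 0.8693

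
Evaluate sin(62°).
sin(62°) = 0.8829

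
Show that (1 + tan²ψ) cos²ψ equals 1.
LHS = sec²ψ · cos²ψ = (1/cos²ψ) · cos²ψ = 1 = RHS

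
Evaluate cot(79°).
cot(79°) = 0.1944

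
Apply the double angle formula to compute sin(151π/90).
sin(151π/90) = 2 sin 151π/180 cos 151π/180 = -0.848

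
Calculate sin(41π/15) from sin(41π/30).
sin(41π/15) = 2 sin 41π/30 cos 41π/30 = 0.7431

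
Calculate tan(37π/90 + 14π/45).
tan(37π/90 + 14π/45) = (tan 37π/90 + tan 14π/45)/(1 - tan 37π/90 tan 14π/45) = -1.192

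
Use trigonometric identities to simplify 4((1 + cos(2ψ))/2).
4((1 + cos(2ψ))/2) = 4(cos²ψ) (using Power reduction)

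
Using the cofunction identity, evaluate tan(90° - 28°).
tan(90° - 28°) = cot(28°) = 1.881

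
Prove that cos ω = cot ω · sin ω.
RHS = (cos ω/sin ω) · sin ω = cos ω = LHS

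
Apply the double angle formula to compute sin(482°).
sin(482°) = 2 sin 241° cos 241° = 0.848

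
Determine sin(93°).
sin(93°) = 0.9986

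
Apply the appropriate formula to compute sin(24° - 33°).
sin(24° - 33°) = sin 24° cos 33° - cos 24° sin 33° = -0.1564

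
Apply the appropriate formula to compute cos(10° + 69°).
cos(10° + 69°) = cos 10° cos 69° - sin 10° sin 69° = 0.1908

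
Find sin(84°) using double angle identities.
sin(84°) = 2 sin 42° cos 42° = 0.9945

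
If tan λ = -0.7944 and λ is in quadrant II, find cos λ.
cos λ = -0.783 (using tan²λ + 1 = sec²λ)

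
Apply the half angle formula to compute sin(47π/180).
sin(47π/180) = √((1 - cos 47π/90)/2) = 0.7314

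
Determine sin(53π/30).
sin(53π/30) = -0.6691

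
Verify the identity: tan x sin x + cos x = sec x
LHS = sin²x/cos x + cos x = (sin²x + cos²x)/cos x = 1/cos x = sec x = RHS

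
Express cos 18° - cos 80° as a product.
cos 18° - cos 80° = -2 sin(49°) sin(-31°)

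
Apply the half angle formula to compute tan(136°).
tan(136°) = sin 272° / (1 + cos 272°) = -0.9657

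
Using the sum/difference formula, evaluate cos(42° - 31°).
cos(42° - 31°) = cos 42° cos 31° + sin 42° sin 31° = 0.9816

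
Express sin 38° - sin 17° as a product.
sin 38° - sin 17° = 2 cos(27.5°) sin(10.5°)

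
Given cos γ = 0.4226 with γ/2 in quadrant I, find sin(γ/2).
sin(γ/2) = ±√((1 - cos γ)/2); positive since γ/2 ∈ QI, so sin(γ/2) = 0.5373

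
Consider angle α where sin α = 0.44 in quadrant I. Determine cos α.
cos α = √(1 - sin²α) = 0.898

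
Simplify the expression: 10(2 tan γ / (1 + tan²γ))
10(2 tan γ / (1 + tan²γ)) = 10(sin(2γ)) (using Double angle)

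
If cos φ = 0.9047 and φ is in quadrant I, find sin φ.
sin φ = 0.426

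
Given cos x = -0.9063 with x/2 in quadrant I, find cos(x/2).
cos(x/2) = ±√((1 + cos x)/2); positive since x/2 ∈ QI, so cos(x/2) = 0.2164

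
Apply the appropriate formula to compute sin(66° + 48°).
sin(66° + 48°) = sin 66° cos 48° + cos 66° sin 48° = 0.9135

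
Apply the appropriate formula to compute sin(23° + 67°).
sin(23° + 67°) = sin 23° cos 67° + cos 23° sin 67° = 1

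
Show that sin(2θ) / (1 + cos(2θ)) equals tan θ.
LHS = 2 sin θ cos θ / (2cos²θ) = sin θ/cos θ = tan θ = RHS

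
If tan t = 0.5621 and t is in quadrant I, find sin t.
sin t = 0.49 (using tan²t + 1 = sec²t)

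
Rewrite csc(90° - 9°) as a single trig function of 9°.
csc(90° - 9°) = sec(9°)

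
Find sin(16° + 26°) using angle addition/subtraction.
sin(16° + 26°) = sin 16° cos 26° + cos 16° sin 26° = 0.6691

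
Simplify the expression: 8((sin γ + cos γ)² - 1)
8((sin γ + cos γ)² - 1) = 8(sin(2γ)) (using Pythagorean + double angle)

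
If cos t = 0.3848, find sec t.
sec t = 1/cos t = 2.599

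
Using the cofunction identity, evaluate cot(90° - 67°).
cot(90° - 67°) = tan(67°) = 2.356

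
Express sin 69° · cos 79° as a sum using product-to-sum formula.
sin 69° cos 79° = (1/2)[sin(69°+79°) + sin(69°-79°)]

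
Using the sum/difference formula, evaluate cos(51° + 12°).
cos(51° + 12°) = cos 51° cos 12° - sin 51° sin 12° = 0.454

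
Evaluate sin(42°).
sin(42°) = 0.6691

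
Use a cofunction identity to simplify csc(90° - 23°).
csc(90° - 23°) = sec(23°)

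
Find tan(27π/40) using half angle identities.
tan(27π/40) = sin 27π/20 / (1 + cos 27π/20) = -1.632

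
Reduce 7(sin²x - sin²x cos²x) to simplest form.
7(sin²x - sin²x cos²x) = 7(sin⁴x) (using Factoring)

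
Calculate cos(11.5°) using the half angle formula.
cos(11.5°) = √((1 + cos 23°)/2) = 0.9799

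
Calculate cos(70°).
cos(70°) = 0.342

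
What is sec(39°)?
sec(39°) = 1.287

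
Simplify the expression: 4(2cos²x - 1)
4(2cos²x - 1) = 4(cos(2x)) (using Double angle)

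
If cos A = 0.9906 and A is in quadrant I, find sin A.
sin A = 0.1368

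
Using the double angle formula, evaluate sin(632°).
sin(632°) = 2 sin 316° cos 316° = -0.9994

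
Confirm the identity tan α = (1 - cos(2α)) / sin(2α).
RHS = 2sin²α / (2 sin α cos α) = sin α/cos α = tan α = LHS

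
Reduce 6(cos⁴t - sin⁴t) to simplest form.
6(cos⁴t - sin⁴t) = 6(cos(2t)) (using Factoring + double angle)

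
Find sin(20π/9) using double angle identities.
sin(20π/9) = 2 sin 10π/9 cos 10π/9 = 0.6428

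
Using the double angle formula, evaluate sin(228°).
sin(228°) = 2 sin 114° cos 114° = -0.7431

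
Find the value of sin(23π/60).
sin(23π/60) = 0.9336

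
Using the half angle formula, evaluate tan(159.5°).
tan(159.5°) = sin 319° / (1 + cos 319°) = -0.3739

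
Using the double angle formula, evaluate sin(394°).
sin(394°) = 2 sin 197° cos 197° = 0.5592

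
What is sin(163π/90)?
sin(163π/90) = -0.5592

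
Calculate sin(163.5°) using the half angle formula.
sin(163.5°) = √((1 - cos 327°)/2) = 0.284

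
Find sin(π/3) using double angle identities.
sin(π/3) = 2 sin π/6 cos π/6 = √3/2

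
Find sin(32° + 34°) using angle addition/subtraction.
sin(32° + 34°) = sin 32° cos 34° + cos 32° sin 34° = 0.9135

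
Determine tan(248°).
tan(248°) = 2.475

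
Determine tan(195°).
tan(195°) = 2-√3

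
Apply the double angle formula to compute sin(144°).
sin(144°) = 2 sin 72° cos 72° = 0.5878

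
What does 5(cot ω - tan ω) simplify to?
5(cot ω - tan ω) = 5(2 cot(2ω)) (using Double angle)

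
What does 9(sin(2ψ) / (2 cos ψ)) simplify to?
9(sin(2ψ) / (2 cos ψ)) = 9(sin ψ) (using Double angle)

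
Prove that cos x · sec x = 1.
LHS = cos x · (1/cos x) = 1 = RHS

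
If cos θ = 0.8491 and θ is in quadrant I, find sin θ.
sin θ = 0.5282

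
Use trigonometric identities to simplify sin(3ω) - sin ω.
sin(3ω) - sin ω = 2 cos(2ω) sin ω (using Sum-to-product)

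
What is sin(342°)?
sin(342°) = -0.309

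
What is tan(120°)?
tan(120°) = -√3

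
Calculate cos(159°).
cos(159°) = -0.9336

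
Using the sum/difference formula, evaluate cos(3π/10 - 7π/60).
cos(3π/10 - 7π/60) = cos 3π/10 cos 7π/60 + sin 3π/10 sin 7π/60 = 0.8387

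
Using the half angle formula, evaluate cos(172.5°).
cos(172.5°) = -√((1 + cos 345°)/2) = -0.9914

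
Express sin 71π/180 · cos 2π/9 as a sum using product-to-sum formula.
sin 71π/180 cos 2π/9 = (1/2)[sin(71π/180+2π/9) + sin(71π/180-2π/9)]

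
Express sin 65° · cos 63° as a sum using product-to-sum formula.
sin 65° cos 63° = (1/2)[sin(65°+63°) + sin(65°-63°)]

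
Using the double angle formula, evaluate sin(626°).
sin(626°) = 2 sin 313° cos 313° = -0.9976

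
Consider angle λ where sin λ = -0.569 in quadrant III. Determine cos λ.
cos λ = ±√(1 - sin²λ) = -0.8223 (negative in QIII)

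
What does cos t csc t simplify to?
cos t csc t = cot t (using Reciprocal + quotient)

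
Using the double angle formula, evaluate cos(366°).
cos(366°) = cos²183° - sin²183° = 0.9945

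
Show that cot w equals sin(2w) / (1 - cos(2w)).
RHS = 2 sin w cos w / (2sin²w) = cos w/sin w = cot w = LHS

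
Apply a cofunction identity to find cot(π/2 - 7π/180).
cot(π/2 - 7π/180) = tan(7π/180) = 0.1228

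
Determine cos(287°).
cos(287°) = 0.2924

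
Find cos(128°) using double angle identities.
cos(128°) = cos²64° - sin²64° = -0.6157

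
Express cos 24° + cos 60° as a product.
cos 24° + cos 60° = 2 cos(42°) cos(-18°)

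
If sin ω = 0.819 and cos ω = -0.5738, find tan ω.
tan ω = sin ω / cos ω = -1.427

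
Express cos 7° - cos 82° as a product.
cos 7° - cos 82° = -2 sin(44.5°) sin(-37.5°)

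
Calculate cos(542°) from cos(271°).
cos(542°) = 1 - 2sin²271° = -0.9994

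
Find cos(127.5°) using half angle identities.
cos(127.5°) = -√((1 + cos 255°)/2) = -0.6088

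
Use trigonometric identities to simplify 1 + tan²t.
1 + tan²t = sec²t (using Pythagorean identity)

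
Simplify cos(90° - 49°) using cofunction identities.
cos(90° - 49°) = sin(49°)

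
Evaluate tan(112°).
tan(112°) = -2.475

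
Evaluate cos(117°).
cos(117°) = -0.454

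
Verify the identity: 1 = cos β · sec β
RHS = cos β · (1/cos β) = 1 = LHS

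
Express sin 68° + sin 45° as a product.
sin 68° + sin 45° = 2 sin(56.5°) cos(11.5°)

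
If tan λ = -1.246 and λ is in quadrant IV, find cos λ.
cos λ = 0.6259 (using tan²λ + 1 = sec²λ)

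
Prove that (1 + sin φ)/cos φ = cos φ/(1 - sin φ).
LHS = (1 + sin φ)(1 - sin φ) / (cos φ(1 - sin φ)) = (1 - sin²φ) / (cos φ(1 - sin φ)) = cos²φ / (cos φ(1 - sin φ)) = cos φ/(1 - sin φ) = RHS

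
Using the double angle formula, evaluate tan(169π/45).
tan(169π/45) = 2 tan 169π/90 / (1 - tan²169π/90) = -0.9657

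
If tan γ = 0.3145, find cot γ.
cot γ = 1/tan γ = 3.18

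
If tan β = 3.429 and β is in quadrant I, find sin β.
sin β = 0.96 (using tan²β + 1 = sec²β)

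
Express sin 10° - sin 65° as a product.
sin 10° - sin 65° = 2 cos(37.5°) sin(-27.5°)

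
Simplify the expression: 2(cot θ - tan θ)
2(cot θ - tan θ) = 2(2 cot(2θ)) (using Double angle)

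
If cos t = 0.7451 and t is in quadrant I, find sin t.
sin t = 0.667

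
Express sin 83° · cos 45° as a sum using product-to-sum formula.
sin 83° cos 45° = (1/2)[sin(83°+45°) + sin(83°-45°)]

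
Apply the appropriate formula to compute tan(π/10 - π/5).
tan(π/10 - π/5) = (tan π/10 - tan π/5)/(1 + tan π/10 tan π/5) = -0.3249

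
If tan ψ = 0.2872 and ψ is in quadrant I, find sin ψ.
sin ψ = 0.276 (using tan²ψ + 1 = sec²ψ)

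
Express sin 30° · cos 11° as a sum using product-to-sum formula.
sin 30° cos 11° = (1/2)[sin(30°+11°) + sin(30°-11°)]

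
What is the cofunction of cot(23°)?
cot(23°) = tan(90° - 23°) = tan(67°)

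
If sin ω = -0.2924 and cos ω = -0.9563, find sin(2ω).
sin(2ω) = 2 sin ω cos ω = 0.5592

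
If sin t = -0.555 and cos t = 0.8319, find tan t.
tan t = sin t / cos t = -0.6671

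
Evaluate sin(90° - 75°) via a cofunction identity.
sin(90° - 75°) = cos(75°) = (√6-√2)/4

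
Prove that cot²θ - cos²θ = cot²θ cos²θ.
LHS = cos²θ/sin²θ - cos²θ = cos²θ(1/sin²θ - 1) = cos²θ · (1 - sin²θ)/sin²θ = cos²θ · cos²θ/sin²θ = cos²θ · cot²θ = RHS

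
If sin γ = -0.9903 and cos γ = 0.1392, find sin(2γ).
sin(2γ) = 2 sin γ cos γ = -0.2757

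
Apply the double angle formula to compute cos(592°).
cos(592°) = cos²296° - sin²296° = -0.6157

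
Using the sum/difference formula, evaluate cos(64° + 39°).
cos(64° + 39°) = cos 64° cos 39° - sin 64° sin 39° = -0.225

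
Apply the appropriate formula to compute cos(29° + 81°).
cos(29° + 81°) = cos 29° cos 81° - sin 29° sin 81° = -0.342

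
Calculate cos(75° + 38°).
cos(75° + 38°) = cos 75° cos 38° - sin 75° sin 38° = -0.3907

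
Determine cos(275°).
cos(275°) = 0.08716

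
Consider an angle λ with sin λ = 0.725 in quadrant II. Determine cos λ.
cos λ = ±√(1 - sin²λ) = -0.6887 (negative in QII)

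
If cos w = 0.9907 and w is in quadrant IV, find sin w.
sin w = -0.1361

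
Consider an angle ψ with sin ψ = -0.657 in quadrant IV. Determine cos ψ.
cos ψ = √(1 - sin²ψ) = 0.7539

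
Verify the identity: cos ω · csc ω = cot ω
LHS = cos ω · (1/sin ω) = cos ω/sin ω = cot ω = RHS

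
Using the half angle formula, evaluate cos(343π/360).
cos(343π/360) = -√((1 + cos 343π/180)/2) = -0.989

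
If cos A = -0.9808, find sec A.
sec A = 1/cos A = -1.02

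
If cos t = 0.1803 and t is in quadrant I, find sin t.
sin t = 0.9836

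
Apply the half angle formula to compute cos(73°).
cos(73°) = √((1 + cos 146°)/2) = 0.2924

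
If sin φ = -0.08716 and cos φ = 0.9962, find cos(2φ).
cos(2φ) = cos²φ - sin²φ = 0.9848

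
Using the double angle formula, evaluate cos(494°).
cos(494°) = cos²247° - sin²247° = -0.6947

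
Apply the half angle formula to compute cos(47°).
cos(47°) = √((1 + cos 94°)/2) = 0.682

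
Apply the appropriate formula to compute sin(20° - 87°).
sin(20° - 87°) = sin 20° cos 87° - cos 20° sin 87° = -0.9205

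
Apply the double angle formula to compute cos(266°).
cos(266°) = cos²133° - sin²133° = -0.06976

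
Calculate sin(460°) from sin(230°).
sin(460°) = 2 sin 230° cos 230° = 0.9848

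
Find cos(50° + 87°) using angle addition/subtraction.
cos(50° + 87°) = cos 50° cos 87° - sin 50° sin 87° = -0.7314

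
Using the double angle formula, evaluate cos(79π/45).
cos(79π/45) = cos²79π/90 - sin²79π/90 = 0.7193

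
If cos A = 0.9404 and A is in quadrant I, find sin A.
sin A = 0.3401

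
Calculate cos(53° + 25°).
cos(53° + 25°) = cos 53° cos 25° - sin 53° sin 25° = 0.2079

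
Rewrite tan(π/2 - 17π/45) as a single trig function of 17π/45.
tan(π/2 - 17π/45) = cot(17π/45)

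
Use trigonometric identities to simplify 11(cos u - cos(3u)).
11(cos u - cos(3u)) = 11(2 sin(2u) sin u) (using Sum-to-product)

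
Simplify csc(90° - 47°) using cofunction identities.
csc(90° - 47°) = sec(47°)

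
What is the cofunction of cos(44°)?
cos(44°) = sin(90° - 44°) = sin(46°)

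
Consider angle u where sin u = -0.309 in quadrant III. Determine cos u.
cos u = ±√(1 - sin²u) = -0.9511 (negative in QIII)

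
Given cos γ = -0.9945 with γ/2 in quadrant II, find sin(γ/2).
sin(γ/2) = ±√((1 - cos γ)/2); positive since γ/2 ∈ QII, so sin(γ/2) = 0.9986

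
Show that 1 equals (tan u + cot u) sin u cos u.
RHS = (sin u/cos u + cos u/sin u) sin u cos u = ((sin²u + cos²u)/(sin u cos u)) · sin u cos u = sin²u + cos²u = 1 = LHS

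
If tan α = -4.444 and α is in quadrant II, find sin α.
sin α = 0.9756 (using tan²α + 1 = sec²α)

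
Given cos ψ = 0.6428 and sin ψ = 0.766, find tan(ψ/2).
tan(ψ/2) = sin ψ / (1 + cos ψ) = 0.4663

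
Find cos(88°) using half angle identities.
cos(88°) = √((1 + cos 176°)/2) = 0.0349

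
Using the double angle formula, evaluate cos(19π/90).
cos(19π/90) = cos²19π/180 - sin²19π/180 = 0.788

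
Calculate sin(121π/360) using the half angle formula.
sin(121π/360) = √((1 - cos 121π/180)/2) = 0.8704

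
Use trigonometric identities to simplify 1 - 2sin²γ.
1 - 2sin²γ = cos(2γ) (using Double angle)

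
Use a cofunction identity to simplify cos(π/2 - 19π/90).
cos(π/2 - 19π/90) = sin(19π/90)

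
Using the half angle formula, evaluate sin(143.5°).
sin(143.5°) = √((1 - cos 287°)/2) = 0.5948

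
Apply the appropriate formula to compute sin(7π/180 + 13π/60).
sin(7π/180 + 13π/60) = sin 7π/180 cos 13π/60 + cos 7π/180 sin 13π/60 = 0.7193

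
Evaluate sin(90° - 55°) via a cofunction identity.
sin(90° - 55°) = cos(55°) = 0.5736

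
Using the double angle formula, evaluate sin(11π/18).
sin(11π/18) = 2 sin 11π/36 cos 11π/36 = 0.9397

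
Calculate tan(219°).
tan(219°) = 0.8098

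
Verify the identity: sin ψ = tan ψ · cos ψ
RHS = (sin ψ/cos ψ) · cos ψ = sin ψ = LHS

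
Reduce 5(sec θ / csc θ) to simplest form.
5(sec θ / csc θ) = 5(tan θ) (using Reciprocal identities)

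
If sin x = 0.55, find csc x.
csc x = 1/sin x = 1.818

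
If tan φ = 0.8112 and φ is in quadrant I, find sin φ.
sin φ = 0.63 (using tan²φ + 1 = sec²φ)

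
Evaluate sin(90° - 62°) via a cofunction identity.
sin(90° - 62°) = cos(62°) = 0.4695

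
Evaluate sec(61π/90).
sec(61π/90) = -1.887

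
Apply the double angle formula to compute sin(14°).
sin(14°) = 2 sin 7° cos 7° = 0.2419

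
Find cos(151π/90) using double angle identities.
cos(151π/90) = 1 - 2sin²151π/180 = 0.5299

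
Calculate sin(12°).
sin(12°) = 0.2079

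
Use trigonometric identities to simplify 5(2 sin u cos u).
5(2 sin u cos u) = 5(sin(2u)) (using Double angle)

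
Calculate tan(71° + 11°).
tan(71° + 11°) = (tan 71° + tan 11°)/(1 - tan 71° tan 11°) = 7.115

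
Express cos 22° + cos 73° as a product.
cos 22° + cos 73° = 2 cos(47.5°) cos(-25.5°)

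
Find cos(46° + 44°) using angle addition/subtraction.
cos(46° + 44°) = cos 46° cos 44° - sin 46° sin 44° = 0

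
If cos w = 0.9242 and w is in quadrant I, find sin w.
sin w = 0.3819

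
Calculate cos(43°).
cos(43°) = 0.7314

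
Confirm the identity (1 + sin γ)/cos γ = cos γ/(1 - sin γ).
LHS = (1 + sin γ)(1 - sin γ) / (cos γ(1 - sin γ)) = (1 - sin²γ) / (cos γ(1 - sin γ)) = cos²γ / (cos γ(1 - sin γ)) = cos γ/(1 - sin γ) = RHS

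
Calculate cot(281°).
cot(281°) = -0.1944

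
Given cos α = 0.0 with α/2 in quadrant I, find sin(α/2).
sin(α/2) = ±√((1 - cos α)/2); positive since α/2 ∈ QI, so sin(α/2) = √2/2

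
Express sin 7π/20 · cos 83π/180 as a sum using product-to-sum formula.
sin 7π/20 cos 83π/180 = (1/2)[sin(7π/20+83π/180) + sin(7π/20-83π/180)]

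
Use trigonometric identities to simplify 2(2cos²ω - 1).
2(2cos²ω - 1) = 2(cos(2ω)) (using Double angle)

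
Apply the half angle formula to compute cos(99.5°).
cos(99.5°) = -√((1 + cos 199°)/2) = -0.165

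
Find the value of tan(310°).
tan(310°) = -1.192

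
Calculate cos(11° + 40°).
cos(11° + 40°) = cos 11° cos 40° - sin 11° sin 40° = 0.6293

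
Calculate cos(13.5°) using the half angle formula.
cos(13.5°) = √((1 + cos 27°)/2) = 0.9724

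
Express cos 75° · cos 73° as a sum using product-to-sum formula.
cos 75° cos 73° = (1/2)[cos(75°-73°) + cos(75°+73°)]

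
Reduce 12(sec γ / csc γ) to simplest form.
12(sec γ / csc γ) = 12(tan γ) (using Reciprocal identities)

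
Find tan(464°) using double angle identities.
tan(464°) = 2 tan 232° / (1 - tan²232°) = -4.011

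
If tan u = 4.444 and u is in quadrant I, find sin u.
sin u = 0.9756 (using tan²u + 1 = sec²u)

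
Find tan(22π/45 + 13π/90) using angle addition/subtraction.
tan(22π/45 + 13π/90) = (tan 22π/45 + tan 13π/90)/(1 - tan 22π/45 tan 13π/90) = -2.246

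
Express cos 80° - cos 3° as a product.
cos 80° - cos 3° = -2 sin(41.5°) sin(38.5°)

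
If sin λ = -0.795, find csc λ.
csc λ = 1/sin λ = -1.258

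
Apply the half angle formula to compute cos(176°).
cos(176°) = -√((1 + cos 352°)/2) = -0.9976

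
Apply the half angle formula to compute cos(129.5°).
cos(129.5°) = -√((1 + cos 259°)/2) = -0.6361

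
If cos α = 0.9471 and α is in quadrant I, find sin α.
sin α = 0.3209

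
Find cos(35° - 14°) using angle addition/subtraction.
cos(35° - 14°) = cos 35° cos 14° + sin 35° sin 14° = 0.9336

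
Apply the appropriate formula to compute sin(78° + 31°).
sin(78° + 31°) = sin 78° cos 31° + cos 78° sin 31° = 0.9455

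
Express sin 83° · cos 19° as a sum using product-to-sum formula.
sin 83° cos 19° = (1/2)[sin(83°+19°) + sin(83°-19°)]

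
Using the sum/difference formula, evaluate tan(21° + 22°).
tan(21° + 22°) = (tan 21° + tan 22°)/(1 - tan 21° tan 22°) = 0.9325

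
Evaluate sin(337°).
sin(337°) = -0.3907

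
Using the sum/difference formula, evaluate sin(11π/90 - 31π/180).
sin(11π/90 - 31π/180) = sin 11π/90 cos 31π/180 - cos 11π/90 sin 31π/180 = -0.1564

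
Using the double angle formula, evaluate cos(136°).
cos(136°) = cos²68° - sin²68° = -0.7193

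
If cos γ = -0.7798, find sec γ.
sec γ = 1/cos γ = -1.282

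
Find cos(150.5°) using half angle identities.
cos(150.5°) = -√((1 + cos 301°)/2) = -0.8704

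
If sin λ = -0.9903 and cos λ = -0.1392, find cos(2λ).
cos(2λ) = cos²λ - sin²λ = -0.9613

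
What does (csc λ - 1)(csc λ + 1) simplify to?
(csc λ - 1)(csc λ + 1) = cot²λ (using Diff. of squares)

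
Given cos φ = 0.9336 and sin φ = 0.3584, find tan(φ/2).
tan(φ/2) = sin φ / (1 + cos φ) = 0.1854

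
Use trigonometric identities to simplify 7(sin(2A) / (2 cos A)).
7(sin(2A) / (2 cos A)) = 7(sin A) (using Double angle)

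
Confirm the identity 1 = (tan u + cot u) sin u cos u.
RHS = (sin u/cos u + cos u/sin u) sin u cos u = ((sin²u + cos²u)/(sin u cos u)) · sin u cos u = sin²u + cos²u = 1 = LHS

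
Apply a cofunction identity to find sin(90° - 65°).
sin(90° - 65°) = cos(65°) = 0.4226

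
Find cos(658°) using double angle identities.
cos(658°) = cos²329° - sin²329° = 0.4695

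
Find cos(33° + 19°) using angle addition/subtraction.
cos(33° + 19°) = cos 33° cos 19° - sin 33° sin 19° = 0.6157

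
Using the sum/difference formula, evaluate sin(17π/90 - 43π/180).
sin(17π/90 - 43π/180) = sin 17π/90 cos 43π/180 - cos 17π/90 sin 43π/180 = -0.1564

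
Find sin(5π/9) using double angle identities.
sin(5π/9) = 2 sin 5π/18 cos 5π/18 = 0.9848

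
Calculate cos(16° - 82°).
cos(16° - 82°) = cos 16° cos 82° + sin 16° sin 82° = 0.4067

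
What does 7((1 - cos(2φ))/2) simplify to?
7((1 - cos(2φ))/2) = 7(sin²φ) (using Power reduction)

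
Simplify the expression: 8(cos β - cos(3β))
8(cos β - cos(3β)) = 8(2 sin(2β) sin β) (using Sum-to-product)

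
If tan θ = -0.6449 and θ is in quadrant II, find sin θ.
sin θ = 0.542 (using tan²θ + 1 = sec²θ)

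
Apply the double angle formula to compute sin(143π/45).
sin(143π/45) = 2 sin 143π/90 cos 143π/90 = -0.5299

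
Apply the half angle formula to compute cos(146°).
cos(146°) = -√((1 + cos 292°)/2) = -0.829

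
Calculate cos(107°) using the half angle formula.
cos(107°) = -√((1 + cos 214°)/2) = -0.2924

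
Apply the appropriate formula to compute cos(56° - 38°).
cos(56° - 38°) = cos 56° cos 38° + sin 56° sin 38° = 0.9511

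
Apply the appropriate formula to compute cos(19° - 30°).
cos(19° - 30°) = cos 19° cos 30° + sin 19° sin 30° = 0.9816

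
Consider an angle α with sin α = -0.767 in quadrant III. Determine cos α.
cos α = ±√(1 - sin²α) = -0.6416 (negative in QIII)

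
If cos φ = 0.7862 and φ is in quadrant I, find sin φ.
sin φ = 0.618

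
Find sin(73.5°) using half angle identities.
sin(73.5°) = √((1 - cos 147°)/2) = 0.9588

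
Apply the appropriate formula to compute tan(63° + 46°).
tan(63° + 46°) = (tan 63° + tan 46°)/(1 - tan 63° tan 46°) = -2.904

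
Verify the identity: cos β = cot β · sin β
RHS = (cos β/sin β) · sin β = cos β = LHS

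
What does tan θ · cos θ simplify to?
tan θ · cos θ = sin θ (using Quotient identity)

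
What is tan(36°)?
tan(36°) = 0.7265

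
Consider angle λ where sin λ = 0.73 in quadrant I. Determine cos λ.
cos λ = √(1 - sin²λ) = 0.6834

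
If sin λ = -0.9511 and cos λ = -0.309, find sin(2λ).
sin(2λ) = 2 sin λ cos λ = 0.5878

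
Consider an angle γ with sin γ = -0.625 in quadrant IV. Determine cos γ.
cos γ = √(1 - sin²γ) = 0.7806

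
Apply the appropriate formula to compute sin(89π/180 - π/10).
sin(89π/180 - π/10) = sin 89π/180 cos π/10 - cos 89π/180 sin π/10 = 0.9455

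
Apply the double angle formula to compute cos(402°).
cos(402°) = cos²201° - sin²201° = 0.7431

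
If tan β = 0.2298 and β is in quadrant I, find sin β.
sin β = 0.224 (using tan²β + 1 = sec²β)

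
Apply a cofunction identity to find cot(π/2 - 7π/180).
cot(π/2 - 7π/180) = tan(7π/180) = 0.1228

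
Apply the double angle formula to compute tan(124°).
tan(124°) = 2 tan 62° / (1 - tan²62°) = -1.483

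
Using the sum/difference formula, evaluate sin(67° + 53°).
sin(67° + 53°) = sin 67° cos 53° + cos 67° sin 53° = √3/2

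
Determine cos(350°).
cos(350°) = 0.9848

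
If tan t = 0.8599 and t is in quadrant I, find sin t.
sin t = 0.652 (using tan²t + 1 = sec²t)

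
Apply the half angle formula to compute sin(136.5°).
sin(136.5°) = √((1 - cos 273°)/2) = 0.6884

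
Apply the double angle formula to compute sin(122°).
sin(122°) = 2 sin 61° cos 61° = 0.848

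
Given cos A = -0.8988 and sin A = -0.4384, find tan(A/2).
tan(A/2) = sin A / (1 + cos A) = -4.332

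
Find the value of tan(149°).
tan(149°) = -0.6009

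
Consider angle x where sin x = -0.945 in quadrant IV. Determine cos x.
cos x = √(1 - sin²x) = 0.3271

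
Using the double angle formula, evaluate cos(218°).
cos(218°) = cos²109° - sin²109° = -0.788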